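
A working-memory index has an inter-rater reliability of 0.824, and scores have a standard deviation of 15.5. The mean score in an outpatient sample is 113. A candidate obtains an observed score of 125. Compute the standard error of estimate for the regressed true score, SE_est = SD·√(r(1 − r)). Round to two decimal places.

SE_est = 15.5000·√[r(1 − r)] ≈ 5.9027

5.90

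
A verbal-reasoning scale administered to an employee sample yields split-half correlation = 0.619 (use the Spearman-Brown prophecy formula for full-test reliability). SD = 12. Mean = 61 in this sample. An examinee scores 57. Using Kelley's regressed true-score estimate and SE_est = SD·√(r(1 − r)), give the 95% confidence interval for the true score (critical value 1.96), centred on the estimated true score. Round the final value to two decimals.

Full-length reliability (Spearman-Brown) = 2(0.619)/(1+0.619) ≃ 0.765
T̂ = 0.765(57) + 0.235(61) ≃ 57.941
SE_est = 12.000·√[r(1 − r)] ≃ 5.090
CI = 57.941 ± 1.96 · 5.090 → [47.964, 67.919]

[47.96, 67.92]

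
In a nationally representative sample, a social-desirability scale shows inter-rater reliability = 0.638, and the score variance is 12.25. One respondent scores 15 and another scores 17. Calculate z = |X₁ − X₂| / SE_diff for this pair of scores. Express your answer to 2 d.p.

σ = 12.25^(1/2) = 3.50000
SEM = 3.50000 · √(1 − 0.63800) = 3.50000 · √0.36200 ≈ 3.50000 · 0.60166 ≈ 2.10583
SE_diff = SEM · √2 ≈ 2.10583 · 1.41421 ≈ 2.97809
z = |15 − 17| / 2.97809 = 2 / 2.97809 ≈ 0.67157

0.67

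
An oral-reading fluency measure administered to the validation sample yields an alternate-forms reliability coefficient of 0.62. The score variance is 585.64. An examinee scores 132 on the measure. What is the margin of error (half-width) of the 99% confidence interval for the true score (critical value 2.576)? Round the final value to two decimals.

SD = √585.64 ≃ 24.200
SEM = 24.200 * √(1 − 0.620) = 24.200 * √0.380 ≃ 24.200 * 0.616 ≃ 14.918
Margin = 2.576 * 14.918 ≃ 38.428

38.43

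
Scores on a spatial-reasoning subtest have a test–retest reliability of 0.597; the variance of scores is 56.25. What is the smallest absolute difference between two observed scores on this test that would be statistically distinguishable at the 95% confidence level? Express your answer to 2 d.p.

13.20

SD = √56.25 ≈ 7.500
SEM = 7.500 · √(1 − 0.597) = 7.500 · √0.403 ≈ 7.500 · 0.635 ≈ 4.761
SE_diff = √2 · SEM ≈ 6.733
Smallest detectable difference = 1.96·6.733 ≈ 13.197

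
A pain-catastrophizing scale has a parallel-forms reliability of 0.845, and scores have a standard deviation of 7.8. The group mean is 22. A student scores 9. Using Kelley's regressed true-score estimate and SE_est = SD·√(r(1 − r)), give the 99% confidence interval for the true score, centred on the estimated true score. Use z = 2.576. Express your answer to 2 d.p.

T̂ = 0.84500(9) + 0.15500(22) ≃ 11.01500
SE_est = 7.80000·√[r(1 − r)] ≃ 2.82286
CI = 11.01500 ± 2.576 · 2.82286 → [3.74332, 18.28668]

[3.74, 18.29]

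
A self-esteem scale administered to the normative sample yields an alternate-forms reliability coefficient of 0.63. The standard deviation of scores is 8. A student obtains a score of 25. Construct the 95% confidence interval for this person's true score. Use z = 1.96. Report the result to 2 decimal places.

The standard error of measurement is 8.000*√(1 − 0.630) ≈ 8.000*0.608 ≈ 4.866.
Margin = 1.96 * 4.866 ≈ 9.538
95% CI: 25 ± 9.538 = [15.462, 34.538]

[15.46, 34.54]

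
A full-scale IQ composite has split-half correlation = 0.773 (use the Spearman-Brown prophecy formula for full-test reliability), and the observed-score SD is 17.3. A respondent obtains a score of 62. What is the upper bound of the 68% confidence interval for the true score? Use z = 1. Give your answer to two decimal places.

68.19

r_full = 2·0.773 / (1 + 0.773) ≃ 0.8720
The standard error of measurement is 17.3000*√(1 − 0.8720) ≃ 17.3000*0.3578 ≃ 6.1902.
Margin = 1 * 6.1902 ≃ 6.1902
Upper bound: 62 + 6.1902 = 68.1902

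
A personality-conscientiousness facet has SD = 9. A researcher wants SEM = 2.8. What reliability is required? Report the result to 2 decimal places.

0.90

Required reliability = 1 − (SEM/SD)² = 1 − 0.09679 ≈ 0.90321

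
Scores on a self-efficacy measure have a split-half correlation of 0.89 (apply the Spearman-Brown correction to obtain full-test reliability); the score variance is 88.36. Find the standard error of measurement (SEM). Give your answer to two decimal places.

2.27

SD = √88.36 = 9.400
Spearman-Brown: r = 2(0.89) / (1 + 0.89) = 1.780 / 1.890 ≈ 0.942
SEM = 9.400·√(1 − 0.942) ≈ 2.268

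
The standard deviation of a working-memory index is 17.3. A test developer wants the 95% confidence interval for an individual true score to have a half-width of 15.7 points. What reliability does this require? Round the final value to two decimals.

0.79

Required SEM = 15.7 / 1.96 ≈ 8.010
r = 1 − (SEM / SD)² = 1 − (8.010 / 17.3)² ≈ 1 − 0.214 ≈ 0.786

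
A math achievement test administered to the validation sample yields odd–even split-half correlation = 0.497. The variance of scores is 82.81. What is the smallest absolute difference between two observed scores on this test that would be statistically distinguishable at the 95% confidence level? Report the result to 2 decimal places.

14.62

SD = √82.81 = 9.100
Spearman-Brown: r = 2(0.497) / (1 + 0.497) = 0.994 / 1.497 ≈ 0.664
SEM = 9.100×√(1 − 0.664) ≈ 5.275
Standard error of the difference = 5.275·√2 ≈ 7.460
Minimum reliable difference = 1.96 × SE_diff ≈ 1.96 × 7.460 ≈ 14.621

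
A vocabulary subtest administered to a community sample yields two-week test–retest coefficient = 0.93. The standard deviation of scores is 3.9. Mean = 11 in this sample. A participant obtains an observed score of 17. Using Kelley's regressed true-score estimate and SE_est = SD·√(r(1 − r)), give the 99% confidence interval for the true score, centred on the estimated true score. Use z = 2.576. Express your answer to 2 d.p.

[14.02, 19.14]

T̂ = r·X + (1 − r)·M = 0.9300·17 + 0.0700·11 = 15.8100 + 0.7700 ≃ 16.5800
SE_est = 3.9000·√[r(1 − r)] ≃ 0.9951
99% CI: 16.5800 ± 2.5633 ≃ (14.0167, 19.1433)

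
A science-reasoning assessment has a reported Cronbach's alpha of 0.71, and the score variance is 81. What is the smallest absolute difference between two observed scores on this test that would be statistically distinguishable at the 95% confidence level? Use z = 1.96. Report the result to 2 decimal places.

SD = √81 ≈ 9.000
SEM = 9.000 · √(1 − 0.710) = 9.000 · √0.290 ≈ 9.000 · 0.539 ≈ 4.847
Standard error of the difference = 4.847·√2 ≈ 6.854
Minimum reliable difference = 1.96 · SE_diff ≈ 1.96 · 6.854 ≈ 13.434

13.43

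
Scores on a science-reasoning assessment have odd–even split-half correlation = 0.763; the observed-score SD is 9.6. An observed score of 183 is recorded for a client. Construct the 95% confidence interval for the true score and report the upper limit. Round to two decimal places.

r_full = 2·0.763 / (1 + 0.763) ≈ 0.86557
The standard error of measurement is 9.60000·√(1 − 0.86557) ≈ 9.60000·0.36665 ≈ 3.51981.
Margin = 1.96 · 3.51981 ≈ 6.89883
Upper limit = 183 + 6.89883 ≈ 189.89883

189.90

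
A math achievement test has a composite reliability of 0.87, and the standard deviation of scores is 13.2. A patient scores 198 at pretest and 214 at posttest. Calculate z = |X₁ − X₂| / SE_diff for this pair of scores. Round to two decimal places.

The standard error of measurement is 13.200·√(1 − 0.870) ≈ 13.200·0.361 ≈ 4.759.
SE_diff = SEM · √2 ≈ 4.759 · 1.414 ≈ 6.731
z = 16 / 6.731 ≈ 2.377

2.38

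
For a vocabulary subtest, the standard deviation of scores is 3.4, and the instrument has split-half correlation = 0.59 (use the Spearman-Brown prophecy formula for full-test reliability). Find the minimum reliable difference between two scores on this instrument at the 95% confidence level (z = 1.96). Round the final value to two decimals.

Spearman-Brown: r = 2(0.59) / (1 + 0.59) = 1.180 / 1.590 ≃ 0.742
SEM = 3.400*√(1 − 0.742) ≃ 1.727
SE_diff = SEM * √2 ≃ 1.727 * 1.414 ≃ 2.442
Smallest detectable difference = 1.96*2.442 ≃ 4.786

4.79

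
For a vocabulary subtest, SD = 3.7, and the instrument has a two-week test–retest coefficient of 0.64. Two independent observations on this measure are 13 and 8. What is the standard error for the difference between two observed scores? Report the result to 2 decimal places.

SEM = 3.7000 × √(1 − 0.6400) = 3.7000 × √0.3600 ≈ 3.7000 × 0.6000 ≈ 2.2200
SE_diff = √2 × SEM ≈ 3.1396

3.14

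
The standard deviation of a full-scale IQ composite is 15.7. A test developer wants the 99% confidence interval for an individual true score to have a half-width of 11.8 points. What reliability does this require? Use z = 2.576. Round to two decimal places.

Required SEM = 11.8 / 2.576 ≈ 4.5807
Required reliability = 1 − (SEM/SD)² = 1 − 0.0851 ≈ 0.9149

0.91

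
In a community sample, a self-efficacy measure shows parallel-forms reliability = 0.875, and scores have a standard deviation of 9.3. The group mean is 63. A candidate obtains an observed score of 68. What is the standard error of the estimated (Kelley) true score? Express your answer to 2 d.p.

3.08

SE_est = SD × √(r(1 − r)) = 9.30000 × √0.10938 ≈ 9.30000 × 0.33072 ≈ 3.07569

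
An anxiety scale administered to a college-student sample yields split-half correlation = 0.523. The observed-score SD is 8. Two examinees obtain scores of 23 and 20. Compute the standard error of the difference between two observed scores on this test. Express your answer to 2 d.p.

r_full = 2·0.523 / (1 + 0.523) ≈ 0.687
The standard error of measurement is 8.000×√(1 − 0.687) ≈ 8.000×0.560 ≈ 4.477.
SE_diff = √2 × SEM ≈ 6.332

6.33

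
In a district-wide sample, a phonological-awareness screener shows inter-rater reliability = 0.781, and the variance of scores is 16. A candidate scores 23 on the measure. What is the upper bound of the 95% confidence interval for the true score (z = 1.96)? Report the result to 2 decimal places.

26.67

σ = 16^(1/2) = 4.00000
SEM = 4.00000·√(1 − 0.78100) ≈ 1.87190
Half-width = 1.96·1.87190 ≈ 3.66892
Upper bound: 23 + 3.66892 = 26.66892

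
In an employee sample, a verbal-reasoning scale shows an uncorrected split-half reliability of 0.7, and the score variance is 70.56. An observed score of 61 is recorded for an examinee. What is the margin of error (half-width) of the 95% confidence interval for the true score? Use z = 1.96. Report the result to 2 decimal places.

σ = 70.56^(1/2) = 8.400
Full-length reliability (Spearman-Brown) = 2(0.7)/(1+0.7) ≃ 0.824
SEM = 8.400*√(1 − 0.824) ≃ 3.529
Half-width = 1.96*3.529 ≃ 6.916

6.92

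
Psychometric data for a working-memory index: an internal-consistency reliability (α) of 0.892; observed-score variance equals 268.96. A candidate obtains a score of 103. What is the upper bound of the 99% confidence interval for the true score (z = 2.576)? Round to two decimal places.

SD = √268.96 ≈ 16.400
SEM = 16.400×√(1 − 0.892) ≈ 5.390
Margin = 2.576 × 5.390 ≈ 13.884
Upper limit = 103 + 13.884 ≈ 116.884

116.88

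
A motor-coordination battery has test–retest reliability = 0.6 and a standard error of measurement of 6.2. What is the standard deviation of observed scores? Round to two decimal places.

9.80

SD = SEM / √(1 − r) = 6.2 / √0.40000 ≈ 6.2 / 0.63246 ≈ 9.80306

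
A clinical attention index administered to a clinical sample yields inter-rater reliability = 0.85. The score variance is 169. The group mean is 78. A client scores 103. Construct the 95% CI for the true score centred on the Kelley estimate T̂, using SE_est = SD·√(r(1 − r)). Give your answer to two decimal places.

SD = √169 ≈ 13.00000
Estimated true score = 0.85000×103 + (1 − 0.85000)×78 ≈ 99.25000
SE_est = 13.00000·√[r(1 − r)] ≈ 4.64193
CI = 99.25000 ± 1.96 × 4.64193 → [90.15182, 108.34818]

[90.15, 108.35]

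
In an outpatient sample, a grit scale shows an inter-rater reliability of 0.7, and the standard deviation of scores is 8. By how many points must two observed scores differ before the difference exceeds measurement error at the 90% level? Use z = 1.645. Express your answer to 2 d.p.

SEM = 8.0000 × √(1 − 0.7000) = 8.0000 × √0.3000 ≈ 8.0000 × 0.5477 ≈ 4.3818
Standard error of the difference = 4.3818·√2 ≈ 6.1968
Minimum reliable difference = 1.645 × SE_diff ≈ 1.645 × 6.1968 ≈ 10.1937

10.19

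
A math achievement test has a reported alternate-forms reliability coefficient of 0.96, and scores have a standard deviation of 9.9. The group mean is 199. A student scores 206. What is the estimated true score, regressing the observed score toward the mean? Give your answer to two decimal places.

205.72

T̂ = 0.9600(206) + 0.0400(199) ≈ 205.7200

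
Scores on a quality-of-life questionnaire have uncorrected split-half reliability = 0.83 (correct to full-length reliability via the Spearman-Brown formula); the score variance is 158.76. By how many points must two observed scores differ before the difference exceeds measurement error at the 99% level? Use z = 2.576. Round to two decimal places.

SD = √158.76 = 12.6000
r_full = 2·0.83 / (1 + 0.83) ≈ 0.9071
SEM = 12.6000×√(1 − 0.9071) ≈ 3.8403
SE_diff = √2 × SEM ≈ 5.4311
Minimum reliable difference = 2.576 × SE_diff ≈ 2.576 × 5.4311 ≈ 13.9904

13.99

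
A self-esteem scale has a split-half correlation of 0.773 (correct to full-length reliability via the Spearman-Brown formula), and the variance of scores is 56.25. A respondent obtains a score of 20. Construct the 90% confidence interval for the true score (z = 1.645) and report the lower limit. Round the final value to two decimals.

σ = 56.25^(1/2) = 7.5000
r_full = 2·0.773 / (1 + 0.773) ≈ 0.8720
SEM = 7.5000*√(1 − 0.8720) ≈ 2.6836
Margin = 1.645 * 2.6836 ≈ 4.4145
Lower bound: 20 − 4.4145 = 15.5855

15.59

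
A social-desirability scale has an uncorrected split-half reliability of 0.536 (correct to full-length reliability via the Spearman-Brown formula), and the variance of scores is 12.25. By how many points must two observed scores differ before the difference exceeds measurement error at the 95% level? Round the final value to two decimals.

5.33

SD = √12.25 ≃ 3.500
Full-length reliability (Spearman-Brown) = 2(0.536)/(1+0.536) ≃ 0.698
SEM = 3.500 · √(1 − 0.698) = 3.500 · √0.302 ≃ 3.500 · 0.550 ≃ 1.924
SE_diff = SEM · √2 ≃ 1.924 · 1.414 ≃ 2.720
Smallest detectable difference = 1.96·2.720 ≃ 5.332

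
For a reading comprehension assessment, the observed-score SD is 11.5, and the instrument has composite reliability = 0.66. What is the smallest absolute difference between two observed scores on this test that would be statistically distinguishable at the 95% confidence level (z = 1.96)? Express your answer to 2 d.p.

SEM = 11.500 * √(1 − 0.660) = 11.500 * √0.340 ≈ 11.500 * 0.583 ≈ 6.706
SE_diff = √2 * SEM ≈ 9.483
Smallest detectable difference = 1.96*9.483 ≈ 18.587

18.59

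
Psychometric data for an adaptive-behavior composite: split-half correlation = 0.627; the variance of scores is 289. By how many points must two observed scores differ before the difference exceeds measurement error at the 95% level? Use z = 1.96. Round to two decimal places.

22.56

σ = 289^(1/2) = 17.0000
Spearman-Brown: r = 2(0.627) / (1 + 0.627) = 1.2540 / 1.6270 ≈ 0.7707
SEM = 17.0000 · √(1 − 0.7707) = 17.0000 · √0.2293 ≈ 17.0000 · 0.4788 ≈ 8.1397
SE_diff = SEM · √2 ≈ 8.1397 · 1.4142 ≈ 11.5113
Minimum reliable difference = 1.96 · SE_diff ≈ 1.96 · 11.5113 ≈ 22.5622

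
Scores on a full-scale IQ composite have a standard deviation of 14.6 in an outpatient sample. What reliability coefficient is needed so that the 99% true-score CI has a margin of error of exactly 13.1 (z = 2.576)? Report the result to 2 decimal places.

0.88

Required SEM = 13.1 / 2.576 ≈ 5.0854
r = 1 − (5.0854/14.6)² ≈ 1 − 0.1213 ≈ 0.8787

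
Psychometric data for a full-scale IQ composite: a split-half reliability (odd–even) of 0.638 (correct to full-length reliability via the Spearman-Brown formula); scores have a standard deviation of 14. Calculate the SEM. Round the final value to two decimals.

6.58

Full-length reliability (Spearman-Brown) = 2(0.638)/(1+0.638) ≈ 0.779
The standard error of measurement is 14.000×√(1 − 0.779) ≈ 14.000×0.470 ≈ 6.582.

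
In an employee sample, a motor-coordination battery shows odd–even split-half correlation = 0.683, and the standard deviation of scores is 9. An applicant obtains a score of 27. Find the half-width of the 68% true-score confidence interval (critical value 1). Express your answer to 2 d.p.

Spearman-Brown: r = 2(0.683) / (1 + 0.683) = 1.366 / 1.683 ≈ 0.812
The standard error of measurement is 9.000×√(1 − 0.812) ≈ 9.000×0.434 ≈ 3.906.
Half-width = 1×3.906 ≈ 3.906

3.91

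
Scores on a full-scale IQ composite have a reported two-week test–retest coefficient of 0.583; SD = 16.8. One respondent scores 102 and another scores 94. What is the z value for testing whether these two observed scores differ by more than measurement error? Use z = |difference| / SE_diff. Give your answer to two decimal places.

The standard error of measurement is 16.8000*√(1 − 0.5830) ≈ 16.8000*0.6458 ≈ 10.8487.
Standard error of the difference = 10.8487·√2 ≈ 15.3424
z = 8 / 15.3424 ≈ 0.5214

0.52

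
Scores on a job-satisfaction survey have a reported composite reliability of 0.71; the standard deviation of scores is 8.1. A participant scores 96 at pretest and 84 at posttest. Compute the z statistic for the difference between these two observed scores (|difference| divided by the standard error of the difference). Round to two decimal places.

SEM = 8.1000 × √(1 − 0.7100) = 8.1000 × √0.2900 ≃ 8.1000 × 0.5385 ≃ 4.3620
SE_diff = √2 × SEM ≃ 6.1688
z = |96 − 84| / 6.1688 = 12 / 6.1688 ≃ 1.9453

1.95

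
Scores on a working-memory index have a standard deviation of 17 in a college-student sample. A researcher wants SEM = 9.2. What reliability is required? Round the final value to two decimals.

Required reliability = 1 − (SEM/SD)² = 1 − 0.29287 ≈ 0.70713

0.71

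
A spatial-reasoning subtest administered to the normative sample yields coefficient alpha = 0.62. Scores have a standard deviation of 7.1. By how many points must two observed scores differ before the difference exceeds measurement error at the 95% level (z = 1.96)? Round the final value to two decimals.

SEM = 7.100 * √(1 − 0.620) = 7.100 * √0.380 ≈ 7.100 * 0.616 ≈ 4.377
SE_diff = √2 * SEM ≈ 6.190
Smallest detectable difference = 1.96*6.190 ≈ 12.132

12.13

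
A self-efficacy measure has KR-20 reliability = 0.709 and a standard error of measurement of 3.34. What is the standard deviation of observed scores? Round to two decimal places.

6.19

σ = SEM·(1 − r)^(−1/2) ≃ 3.34*1.854 ≃ 6.192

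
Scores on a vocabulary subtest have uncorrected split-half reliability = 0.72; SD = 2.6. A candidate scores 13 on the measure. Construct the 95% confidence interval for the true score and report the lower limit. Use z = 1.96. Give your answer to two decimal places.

Spearman-Brown: r = 2(0.72) / (1 + 0.72) = 1.440 / 1.720 ≈ 0.837
SEM = 2.600·√(1 − 0.837) ≈ 1.049
Margin = 1.96 · 1.049 ≈ 2.056
Lower limit = 13 − 2.056 ≈ 10.944

10.94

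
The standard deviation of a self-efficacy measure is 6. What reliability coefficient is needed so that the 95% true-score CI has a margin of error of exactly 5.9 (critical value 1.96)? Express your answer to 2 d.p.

0.75

SEM needed = half-width / z = 5.9/1.96 ≈ 3.010
Required reliability = 1 − (SEM/SD)² = 1 − 0.252 ≈ 0.748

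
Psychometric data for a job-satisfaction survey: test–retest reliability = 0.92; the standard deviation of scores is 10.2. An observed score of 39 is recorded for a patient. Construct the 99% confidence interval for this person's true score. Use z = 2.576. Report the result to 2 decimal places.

[31.57, 46.43]

The standard error of measurement is 10.2000×√(1 − 0.9200) ≈ 10.2000×0.2828 ≈ 2.8850.
2.576 × SEM ≈ 7.4317
99% CI: 39 ± 7.4317 = [31.5683, 46.4317]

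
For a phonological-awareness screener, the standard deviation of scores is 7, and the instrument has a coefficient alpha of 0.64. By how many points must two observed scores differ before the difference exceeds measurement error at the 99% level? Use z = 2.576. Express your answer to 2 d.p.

SEM = 7.0000 × √(1 − 0.6400) = 7.0000 × √0.3600 ≈ 7.0000 × 0.6000 ≈ 4.2000
Standard error of the difference = 4.2000·√2 ≈ 5.9397
Smallest detectable difference = 2.576×5.9397 ≈ 15.3007

15.30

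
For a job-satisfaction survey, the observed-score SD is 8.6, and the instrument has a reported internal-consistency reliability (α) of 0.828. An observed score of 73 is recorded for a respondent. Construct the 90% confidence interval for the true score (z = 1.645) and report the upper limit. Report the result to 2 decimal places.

SEM = 8.600 * √(1 − 0.828) = 8.600 * √0.172 ≈ 8.600 * 0.415 ≈ 3.567
Margin = 1.645 * 3.567 ≈ 5.867
Upper limit = 73 + 5.867 ≈ 78.867

78.87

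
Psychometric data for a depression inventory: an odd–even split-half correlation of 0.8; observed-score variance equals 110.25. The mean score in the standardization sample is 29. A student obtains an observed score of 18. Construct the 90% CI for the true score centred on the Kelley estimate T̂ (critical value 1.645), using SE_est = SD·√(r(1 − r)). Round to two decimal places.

σ = 110.25^(1/2) = 10.500
Spearman-Brown: r = 2(0.8) / (1 + 0.8) = 1.600 / 1.800 ≃ 0.889
Estimated true score = 0.889×18 + (1 − 0.889)×29 ≃ 19.222
SE_est = SD × √(r(1 − r)) = 10.500 × √0.099 ≃ 10.500 × 0.314 ≃ 3.300
CI = 19.222 ± 1.645 × 3.300 → [13.794, 24.650]

[13.79, 24.65]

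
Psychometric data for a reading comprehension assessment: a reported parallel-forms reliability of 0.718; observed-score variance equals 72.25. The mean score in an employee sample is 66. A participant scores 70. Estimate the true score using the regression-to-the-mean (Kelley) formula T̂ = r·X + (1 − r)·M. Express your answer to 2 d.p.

68.87

T̂ = 0.7180(70) + 0.2820(66) ≈ 68.8720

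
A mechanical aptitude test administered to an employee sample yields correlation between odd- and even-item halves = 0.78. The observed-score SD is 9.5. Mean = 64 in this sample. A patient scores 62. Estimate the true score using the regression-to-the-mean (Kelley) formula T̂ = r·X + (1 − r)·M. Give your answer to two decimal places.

r_full = 2·0.78 / (1 + 0.78) ≈ 0.8764
T̂ = r·X + (1 − r)·M = 0.8764*62 + 0.1236*64 ≈ 54.3371 + 7.9101 ≈ 62.2472

62.25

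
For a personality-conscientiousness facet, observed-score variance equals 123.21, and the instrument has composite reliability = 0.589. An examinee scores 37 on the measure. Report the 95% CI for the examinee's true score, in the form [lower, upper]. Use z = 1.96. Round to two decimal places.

SD = √123.21 ≈ 11.100
SEM = 11.100 · √(1 − 0.589) = 11.100 · √0.411 ≈ 11.100 · 0.641 ≈ 7.116
Half-width = 1.96·7.116 ≈ 13.948
Interval: (23.052, 50.948)

[23.05, 50.95]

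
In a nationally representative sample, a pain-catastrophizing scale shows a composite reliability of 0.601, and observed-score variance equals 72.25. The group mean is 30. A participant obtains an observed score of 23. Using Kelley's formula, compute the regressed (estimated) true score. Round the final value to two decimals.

25.79

Estimated true score = 0.60100*23 + (1 − 0.60100)*30 ≈ 25.79300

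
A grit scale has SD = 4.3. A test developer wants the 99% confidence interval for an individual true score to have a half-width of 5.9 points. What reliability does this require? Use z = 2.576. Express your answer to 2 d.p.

SEM needed = half-width / z = 5.9/2.576 ≈ 2.2904
Required reliability = 1 − (SEM/SD)² = 1 − 0.2837 ≈ 0.7163

0.72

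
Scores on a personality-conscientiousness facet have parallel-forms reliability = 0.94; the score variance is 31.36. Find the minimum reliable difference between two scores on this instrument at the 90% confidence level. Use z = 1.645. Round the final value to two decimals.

3.19

σ = 31.36^(1/2) = 5.6000
The standard error of measurement is 5.6000·√(1 − 0.9400) ≃ 5.6000·0.2449 ≃ 1.3717.
Standard error of the difference = 1.3717·√2 ≃ 1.9399
Smallest detectable difference = 1.645·1.9399 ≃ 3.1911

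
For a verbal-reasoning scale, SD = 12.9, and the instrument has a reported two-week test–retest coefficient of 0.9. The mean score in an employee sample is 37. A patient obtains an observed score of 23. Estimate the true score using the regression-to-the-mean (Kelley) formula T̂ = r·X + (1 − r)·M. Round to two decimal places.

24.40

T̂ = r·X + (1 − r)·M = 0.9000×23 + 0.1000×37 = 20.7000 + 3.7000 ≃ 24.4000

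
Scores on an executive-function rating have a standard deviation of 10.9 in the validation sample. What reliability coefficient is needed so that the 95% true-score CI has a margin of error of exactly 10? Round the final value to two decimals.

SEM needed = half-width / z = 10/1.96 ≈ 5.1020
r = 1 − (SEM / SD)² = 1 − (5.1020 / 10.9)² ≈ 1 − 0.2191 ≈ 0.7809

0.78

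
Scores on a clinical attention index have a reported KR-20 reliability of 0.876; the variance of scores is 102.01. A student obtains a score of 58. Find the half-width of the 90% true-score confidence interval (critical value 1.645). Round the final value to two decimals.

5.85

SD = √102.01 = 10.100
SEM = 10.100×√(1 − 0.876) ≃ 3.557
Half-width = 1.645×3.557 ≃ 5.851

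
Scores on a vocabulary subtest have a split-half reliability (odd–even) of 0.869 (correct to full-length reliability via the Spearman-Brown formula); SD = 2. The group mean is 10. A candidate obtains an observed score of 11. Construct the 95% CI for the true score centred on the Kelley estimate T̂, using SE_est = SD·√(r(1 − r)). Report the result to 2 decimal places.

[9.93, 11.93]

Full-length reliability (Spearman-Brown) = 2(0.869)/(1+0.869) ≃ 0.930
T̂ = r·X + (1 − r)·M = 0.930*11 + 0.070*10 ≃ 10.229 + 0.701 ≃ 10.930
SE_est = 2.000·√[r(1 − r)] ≃ 0.511
95% CI: 10.930 ± 1.001 ≃ (9.929, 11.931)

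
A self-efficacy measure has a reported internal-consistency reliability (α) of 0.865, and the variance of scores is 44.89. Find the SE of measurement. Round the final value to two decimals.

σ = 44.89^(1/2) = 6.700
The standard error of measurement is 6.700·√(1 − 0.865) ≈ 6.700·0.367 ≈ 2.462.

2.46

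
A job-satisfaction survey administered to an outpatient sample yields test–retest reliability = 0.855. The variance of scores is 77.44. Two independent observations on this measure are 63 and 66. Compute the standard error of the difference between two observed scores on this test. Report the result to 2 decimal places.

SD = √77.44 = 8.800
SEM = 8.800×√(1 − 0.855) ≈ 3.351
Standard error of the difference = 3.351·√2 ≈ 4.739

4.74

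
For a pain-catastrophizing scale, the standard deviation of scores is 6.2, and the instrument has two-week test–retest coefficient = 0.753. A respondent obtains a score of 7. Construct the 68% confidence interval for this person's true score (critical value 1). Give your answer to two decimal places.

SEM = 6.2000 * √(1 − 0.7530) = 6.2000 * √0.2470 ≈ 6.2000 * 0.4970 ≈ 3.0813
1 * SEM ≈ 3.0813
CI = 7 ± 3.0813 → [3.9187, 10.0813]

[3.92, 10.08]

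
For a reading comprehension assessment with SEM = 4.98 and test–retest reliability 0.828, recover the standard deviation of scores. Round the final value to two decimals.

12.01

SD = SEM / √(1 − r) = 4.98 / √0.1720 ≃ 4.98 / 0.4147 ≃ 12.0078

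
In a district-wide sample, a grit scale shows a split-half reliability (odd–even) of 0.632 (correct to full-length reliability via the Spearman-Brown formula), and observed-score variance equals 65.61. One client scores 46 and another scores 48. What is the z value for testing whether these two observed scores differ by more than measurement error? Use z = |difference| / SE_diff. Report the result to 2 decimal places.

σ = 65.61^(1/2) = 8.10000
Spearman-Brown: r = 2(0.632) / (1 + 0.632) = 1.26400 / 1.63200 ≈ 0.77451
SEM = 8.10000 · √(1 − 0.77451) = 8.10000 · √0.22549 ≈ 8.10000 · 0.47486 ≈ 3.84635
Standard error of the difference = 3.84635·√2 ≈ 5.43956
z = |46 − 48| / 5.43956 = 2 / 5.43956 ≈ 0.36768

0.37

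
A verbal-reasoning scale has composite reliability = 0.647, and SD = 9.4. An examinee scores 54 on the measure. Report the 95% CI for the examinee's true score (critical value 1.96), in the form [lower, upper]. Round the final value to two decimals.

[43.05, 64.95]

The standard error of measurement is 9.400·√(1 − 0.647) ≈ 9.400·0.594 ≈ 5.585.
Margin = 1.96 · 5.585 ≈ 10.946
95% CI: 54 ± 10.946 = [43.054, 64.946]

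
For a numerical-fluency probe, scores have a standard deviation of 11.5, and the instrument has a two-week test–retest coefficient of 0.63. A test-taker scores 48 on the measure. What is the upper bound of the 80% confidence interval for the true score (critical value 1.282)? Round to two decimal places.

56.97

SEM = 11.50000 · √(1 − 0.63000) = 11.50000 · √0.37000 ≈ 11.50000 · 0.60828 ≈ 6.99518
1.282 · SEM ≈ 8.96782
Upper bound: 48 + 8.96782 = 56.96782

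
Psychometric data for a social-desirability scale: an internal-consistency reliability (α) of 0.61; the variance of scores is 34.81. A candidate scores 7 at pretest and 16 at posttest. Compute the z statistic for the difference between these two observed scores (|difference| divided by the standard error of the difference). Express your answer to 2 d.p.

1.73

SD = √34.81 ≃ 5.900
SEM = 5.900 · √(1 − 0.610) = 5.900 · √0.390 ≃ 5.900 · 0.624 ≃ 3.685
SE_diff = SEM · √2 ≃ 3.685 · 1.414 ≃ 5.211
z = |7 − 16| / 5.211 = 9 / 5.211 ≃ 1.727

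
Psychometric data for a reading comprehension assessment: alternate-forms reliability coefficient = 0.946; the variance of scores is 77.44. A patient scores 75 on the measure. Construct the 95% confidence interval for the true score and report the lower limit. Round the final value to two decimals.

70.99

SD = √77.44 ≈ 8.8000
SEM = 8.8000 * √(1 − 0.9460) = 8.8000 * √0.0540 ≈ 8.8000 * 0.2324 ≈ 2.0449
Half-width = 1.96*2.0449 ≈ 4.0081
Lower limit = 75 − 4.0081 ≈ 70.9919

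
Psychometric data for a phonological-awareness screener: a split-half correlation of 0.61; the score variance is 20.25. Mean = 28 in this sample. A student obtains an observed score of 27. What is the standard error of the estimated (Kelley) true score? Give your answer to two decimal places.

1.93

SD = √20.25 ≈ 4.50000
r_full = 2·0.61 / (1 + 0.61) ≈ 0.75776
SE_est = SD · √(r(1 − r)) = 4.50000 · √0.18356 ≈ 4.50000 · 0.42844 ≈ 1.92796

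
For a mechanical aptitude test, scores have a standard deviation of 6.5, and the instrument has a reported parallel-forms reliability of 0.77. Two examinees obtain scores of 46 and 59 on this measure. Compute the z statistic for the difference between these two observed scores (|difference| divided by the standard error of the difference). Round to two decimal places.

SEM = 6.500·√(1 − 0.770) ≃ 3.117
Standard error of the difference = 3.117·√2 ≃ 4.409
z = 13 / 4.409 ≃ 2.949

2.95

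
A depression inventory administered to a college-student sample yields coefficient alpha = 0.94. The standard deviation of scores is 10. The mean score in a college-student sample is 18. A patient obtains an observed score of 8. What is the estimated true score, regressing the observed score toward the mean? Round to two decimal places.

8.60

T̂ = r·X + (1 − r)·M = 0.9400*8 + 0.0600*18 = 7.5200 + 1.0800 ≈ 8.6000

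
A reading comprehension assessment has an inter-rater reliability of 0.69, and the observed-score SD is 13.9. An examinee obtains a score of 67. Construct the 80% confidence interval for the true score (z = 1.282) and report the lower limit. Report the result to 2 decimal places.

SEM = 13.90000 * √(1 − 0.69000) = 13.90000 * √0.31000 ≈ 13.90000 * 0.55678 ≈ 7.73919
Half-width = 1.282*7.73919 ≈ 9.92164
Lower limit = 67 − 9.92164 ≈ 57.07836

57.08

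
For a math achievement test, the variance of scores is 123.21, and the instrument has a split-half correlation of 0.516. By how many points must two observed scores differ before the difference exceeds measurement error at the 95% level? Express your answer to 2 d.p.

17.38

σ = 123.21^(1/2) = 11.1000
r_full = 2·0.516 / (1 + 0.516) ≃ 0.6807
SEM = 11.1000 × √(1 − 0.6807) = 11.1000 × √0.3193 ≃ 11.1000 × 0.5650 ≃ 6.2719
SE_diff = √2 × SEM ≃ 8.8697
Smallest detectable difference = 1.96×8.8697 ≃ 17.3847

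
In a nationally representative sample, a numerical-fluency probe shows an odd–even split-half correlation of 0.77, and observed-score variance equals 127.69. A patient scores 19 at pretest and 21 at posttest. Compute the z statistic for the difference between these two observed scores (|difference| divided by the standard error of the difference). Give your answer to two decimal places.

SD = √127.69 ≈ 11.3000
Full-length reliability (Spearman-Brown) = 2(0.77)/(1+0.77) ≈ 0.8701
SEM = 11.3000 * √(1 − 0.8701) = 11.3000 * √0.1299 ≈ 11.3000 * 0.3605 ≈ 4.0734
Standard error of the difference = 4.0734·√2 ≈ 5.7606
z = 2 / 5.7606 ≈ 0.3472

0.35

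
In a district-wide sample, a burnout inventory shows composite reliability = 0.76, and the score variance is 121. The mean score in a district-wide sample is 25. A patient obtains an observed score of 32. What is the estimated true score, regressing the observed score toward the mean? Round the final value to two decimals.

Estimated true score = 0.7600·32 + (1 − 0.7600)·25 ≃ 30.3200

30.32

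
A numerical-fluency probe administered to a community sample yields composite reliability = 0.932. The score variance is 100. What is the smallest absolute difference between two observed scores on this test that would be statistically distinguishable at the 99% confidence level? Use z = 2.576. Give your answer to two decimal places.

9.50

SD = √100 ≈ 10.00000
SEM = 10.00000·√(1 − 0.93200) ≈ 2.60768
Standard error of the difference = 2.60768·√2 ≈ 3.68782
Smallest detectable difference = 2.576·3.68782 ≈ 9.49982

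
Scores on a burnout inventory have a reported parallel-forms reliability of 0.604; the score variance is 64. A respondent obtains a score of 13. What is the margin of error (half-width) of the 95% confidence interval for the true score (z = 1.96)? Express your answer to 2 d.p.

σ = 64^(1/2) = 8.0000
SEM = 8.0000 · √(1 − 0.6040) = 8.0000 · √0.3960 ≈ 8.0000 · 0.6293 ≈ 5.0343
Margin = 1.96 · 5.0343 ≈ 9.8672

9.87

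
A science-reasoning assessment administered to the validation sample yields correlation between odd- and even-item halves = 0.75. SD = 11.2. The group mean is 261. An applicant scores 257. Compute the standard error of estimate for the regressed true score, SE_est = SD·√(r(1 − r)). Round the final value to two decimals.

Full-length reliability (Spearman-Brown) = 2(0.75)/(1+0.75) ≈ 0.8571
SE_est = 11.2000·√[r(1 − r)] ≈ 3.9192

3.92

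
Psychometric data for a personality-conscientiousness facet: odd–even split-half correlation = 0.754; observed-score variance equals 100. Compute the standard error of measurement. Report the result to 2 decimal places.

3.75

σ = 100^(1/2) = 10.0000
Full-length reliability (Spearman-Brown) = 2(0.754)/(1+0.754) ≃ 0.8597
SEM = 10.0000 · √(1 − 0.8597) = 10.0000 · √0.1403 ≃ 10.0000 · 0.3745 ≃ 3.7450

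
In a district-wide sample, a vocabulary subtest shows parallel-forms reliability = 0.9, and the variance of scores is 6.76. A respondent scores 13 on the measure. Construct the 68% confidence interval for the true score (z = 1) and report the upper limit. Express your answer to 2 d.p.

σ = 6.76^(1/2) = 2.6000
The standard error of measurement is 2.6000×√(1 − 0.9000) ≃ 2.6000×0.3162 ≃ 0.8222.
1 × SEM ≃ 0.8222
Upper limit = 13 + 0.8222 ≃ 13.8222

13.82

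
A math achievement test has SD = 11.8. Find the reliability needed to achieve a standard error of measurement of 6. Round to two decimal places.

0.74

Required reliability = 1 − (SEM/SD)² = 1 − 0.259 ≈ 0.741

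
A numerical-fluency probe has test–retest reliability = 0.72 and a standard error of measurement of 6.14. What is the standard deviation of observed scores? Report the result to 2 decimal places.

σ = SEM·(1 − r)^(−1/2) ≈ 6.14*1.890 ≈ 11.604

11.60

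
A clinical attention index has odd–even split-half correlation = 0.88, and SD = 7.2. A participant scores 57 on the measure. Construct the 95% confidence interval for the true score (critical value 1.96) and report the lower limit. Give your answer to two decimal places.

53.43

Full-length reliability (Spearman-Brown) = 2(0.88)/(1+0.88) ≃ 0.9362
SEM = 7.2000 * √(1 − 0.9362) = 7.2000 * √0.0638 ≃ 7.2000 * 0.2526 ≃ 1.8190
Margin = 1.96 * 1.8190 ≃ 3.5653
Lower limit = 57 − 3.5653 ≃ 53.4347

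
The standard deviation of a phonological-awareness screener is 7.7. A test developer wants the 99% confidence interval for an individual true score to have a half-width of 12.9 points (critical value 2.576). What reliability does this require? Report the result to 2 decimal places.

SEM needed = half-width / z = 12.9/2.576 ≃ 5.008
r = 1 − (5.008/7.7)² ≃ 1 − 0.423 ≃ 0.577

0.58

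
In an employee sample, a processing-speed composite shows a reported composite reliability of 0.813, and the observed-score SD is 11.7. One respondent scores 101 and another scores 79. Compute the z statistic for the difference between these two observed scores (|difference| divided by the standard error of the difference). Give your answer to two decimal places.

3.07

The standard error of measurement is 11.7000×√(1 − 0.8130) ≈ 11.7000×0.4324 ≈ 5.0595.
SE_diff = SEM × √2 ≈ 5.0595 × 1.4142 ≈ 7.1552
z = |101 − 79| / 7.1552 = 22 / 7.1552 ≈ 3.0747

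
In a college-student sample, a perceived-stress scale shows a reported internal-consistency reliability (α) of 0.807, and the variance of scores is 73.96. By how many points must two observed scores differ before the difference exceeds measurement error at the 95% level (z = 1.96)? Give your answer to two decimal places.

SD = √73.96 ≈ 8.60000
SEM = 8.60000 * √(1 − 0.80700) = 8.60000 * √0.19300 ≈ 8.60000 * 0.43932 ≈ 3.77813
SE_diff = √2 * SEM ≈ 5.34309
Smallest detectable difference = 1.96*5.34309 ≈ 10.47245

10.47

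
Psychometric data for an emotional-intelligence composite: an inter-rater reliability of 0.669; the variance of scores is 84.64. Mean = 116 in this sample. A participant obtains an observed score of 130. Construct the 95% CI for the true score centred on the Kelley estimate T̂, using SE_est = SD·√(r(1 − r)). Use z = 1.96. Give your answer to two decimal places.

[116.88, 133.85]

SD = √84.64 ≈ 9.200
T̂ = r·X + (1 − r)·M = 0.669·130 + 0.331·116 = 86.970 + 38.396 ≈ 125.366
SE_est = SD · √(r(1 − r)) = 9.200 · √0.221 ≈ 9.200 · 0.471 ≈ 4.329
CI = 125.366 ± 1.96 · 4.329 → [116.881, 133.851]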